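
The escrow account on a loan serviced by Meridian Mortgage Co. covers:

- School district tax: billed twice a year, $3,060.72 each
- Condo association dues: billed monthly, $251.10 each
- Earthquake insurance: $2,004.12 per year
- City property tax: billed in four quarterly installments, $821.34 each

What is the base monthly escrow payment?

School district tax — $3,060.72 × 2 = $6,121.44/yr
Condo association dues — $251.10 × 12 = $3,013.20/yr
Earthquake insurance — $2,004.12/yr
City property tax — $821.34 × 4 = $3,285.36/yr
Yearly total = $6,121.44 + $3,013.20 + $2,004.12 + $3,285.36 = $14,424.12
Per month = $14,424.12 / 12 = $1,202.01

$1,202.01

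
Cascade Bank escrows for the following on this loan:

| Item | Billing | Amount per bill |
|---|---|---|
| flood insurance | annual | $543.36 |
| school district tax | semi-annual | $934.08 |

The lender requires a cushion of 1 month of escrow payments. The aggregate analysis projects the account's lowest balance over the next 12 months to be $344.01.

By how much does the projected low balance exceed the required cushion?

$143.05

Flood insurance = $543.36 annually
School district tax = $934.08 × 2 = $1,868.16 annually
Total annual escrow = $543.36 + $1,868.16 = $2,411.52
Monthly escrow = $2,411.52 / 12 = $200.96
Required reserve = 1 × $200.96 = $200.96
Surplus = $344.01 − $200.96 = $143.05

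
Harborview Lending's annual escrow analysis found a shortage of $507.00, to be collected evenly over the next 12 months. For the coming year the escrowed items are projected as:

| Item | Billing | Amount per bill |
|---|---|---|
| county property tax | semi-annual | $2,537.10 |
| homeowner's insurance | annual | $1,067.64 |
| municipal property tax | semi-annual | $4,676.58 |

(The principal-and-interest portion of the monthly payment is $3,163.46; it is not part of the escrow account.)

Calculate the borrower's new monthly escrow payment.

County property tax: $2,537.10 × 2 = $5,074.20 per year
Homeowner's insurance: $1,067.64 per year
Municipal property tax: $4,676.58 × 2 = $9,353.16 per year
Total per year = $5,074.20 + $1,067.64 + $9,353.16 = $15,495.00
Per month = $15,495.00 ÷ 12 = $1,291.25
Shortage per month = $507.00 ÷ 12 = $42.25
Adjusted monthly = $1,291.25 + $42.25 = $1,333.50

$1,333.50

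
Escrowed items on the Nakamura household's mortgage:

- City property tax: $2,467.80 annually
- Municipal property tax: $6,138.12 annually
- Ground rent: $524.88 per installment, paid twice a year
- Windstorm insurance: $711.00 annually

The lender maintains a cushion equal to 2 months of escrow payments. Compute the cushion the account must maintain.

City property tax = $2,467.80/yr
Municipal property tax = $6,138.12/yr
Ground rent = $524.88 × 2 = $1,049.76/yr
Windstorm insurance = $711.00/yr
Yearly total = $10,366.68
Per month = $10,366.68 ÷ 12 = $863.89
Reserve = 2 × $863.89 = $1,727.78

$1,727.78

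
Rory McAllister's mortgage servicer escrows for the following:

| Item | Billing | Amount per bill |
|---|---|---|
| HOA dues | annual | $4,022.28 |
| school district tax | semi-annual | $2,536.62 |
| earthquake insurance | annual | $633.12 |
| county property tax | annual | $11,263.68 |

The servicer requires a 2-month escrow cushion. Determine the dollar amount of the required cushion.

$3,498.72

HOA dues — $4,022.28/yr
School district tax — $2,536.62 × 2 = $5,073.24/yr
Earthquake insurance — $633.12/yr
County property tax — $11,263.68/yr
Combined annual = $4,022.28 + $5,073.24 + $633.12 + $11,263.68 = $20,992.32
Monthly escrow = $20,992.32 / 12 = $1,749.36
Required cushion = 2 × $1,749.36 = $3,498.72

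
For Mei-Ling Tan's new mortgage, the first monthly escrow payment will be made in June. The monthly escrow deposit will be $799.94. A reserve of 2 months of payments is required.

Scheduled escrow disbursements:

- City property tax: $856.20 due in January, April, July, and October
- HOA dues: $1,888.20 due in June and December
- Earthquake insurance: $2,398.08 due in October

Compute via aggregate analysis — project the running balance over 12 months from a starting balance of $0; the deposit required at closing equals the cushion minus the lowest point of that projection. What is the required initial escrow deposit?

Cushion = 2 × $799.94 = $1,599.88
Trial balance (start $0, +$799.94 each month, − disbursements):
  Jun: +$799.94 − $1,888.20 → -$1,088.26
  Jul: +$799.94 − $856.20 → -$1,144.52
  Aug: +$799.94 → -$344.58
  Sep: +$799.94 → $455.36
  Oct: +$799.94 − $3,254.28 → -$1,998.98
  Nov: +$799.94 → -$1,199.04
  Dec: +$799.94 − $1,888.20 → -$2,287.30
  Jan: +$799.94 − $856.20 → -$2,343.56
  Feb: +$799.94 → -$1,543.62
  Mar: +$799.94 → -$743.68
  Apr: +$799.94 − $856.20 → -$799.94
  May: +$799.94 → $0.00
Lowest trial balance = -$2,343.56 (Jan)
Initial deposit = cushion − low point = $1,599.88 − (-$2,343.56) = $3,943.44

$3,943.44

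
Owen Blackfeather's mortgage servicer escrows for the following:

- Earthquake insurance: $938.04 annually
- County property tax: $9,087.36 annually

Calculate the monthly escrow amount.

Earthquake insurance = $938.04/yr
County property tax = $9,087.36/yr
Total annual escrow = $938.04 + $9,087.36 = $10,025.40
Per month = $10,025.40 ÷ 12 = $835.45

$835.45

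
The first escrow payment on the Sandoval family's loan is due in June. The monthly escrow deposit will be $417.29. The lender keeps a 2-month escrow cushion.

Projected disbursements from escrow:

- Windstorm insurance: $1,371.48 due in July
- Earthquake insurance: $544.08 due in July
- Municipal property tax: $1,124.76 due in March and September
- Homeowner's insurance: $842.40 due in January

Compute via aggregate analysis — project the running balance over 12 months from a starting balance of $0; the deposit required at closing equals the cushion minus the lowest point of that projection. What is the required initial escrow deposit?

Cushion = 2 × $417.29 = $834.58
Trial balance (start $0, +$417.29 each month, − disbursements):
  Jun: +$417.29 → $417.29
  Jul: +$417.29 − $1,915.56 → -$1,080.98
  Aug: +$417.29 → -$663.69
  Sep: +$417.29 − $1,124.76 → -$1,371.16
  Oct: +$417.29 → -$953.87
  Nov: +$417.29 → -$536.58
  Dec: +$417.29 → -$119.29
  Jan: +$417.29 − $842.40 → -$544.40
  Feb: +$417.29 → -$127.11
  Mar: +$417.29 − $1,124.76 → -$834.58
  Apr: +$417.29 → -$417.29
  May: +$417.29 → $0.00
Lowest trial balance = -$1,371.16 (Sep)
Initial deposit = cushion − low point = $834.58 − (-$1,371.16) = $2,205.74

$2,205.74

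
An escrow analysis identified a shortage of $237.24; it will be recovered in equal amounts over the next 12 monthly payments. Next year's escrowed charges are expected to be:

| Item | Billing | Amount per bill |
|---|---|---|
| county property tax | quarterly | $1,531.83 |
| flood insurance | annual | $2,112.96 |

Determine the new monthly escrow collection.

$706.46

County property tax — $1,531.83 × 4 = $6,127.32 per year
Flood insurance — $2,112.96 per year
Total annual escrow = $8,240.28
Per month = $8,240.28 ÷ 12 = $686.69
Shortage spread = $237.24 / 12 = $19.77/mo
Adjusted monthly = $686.69 + $19.77 = $706.46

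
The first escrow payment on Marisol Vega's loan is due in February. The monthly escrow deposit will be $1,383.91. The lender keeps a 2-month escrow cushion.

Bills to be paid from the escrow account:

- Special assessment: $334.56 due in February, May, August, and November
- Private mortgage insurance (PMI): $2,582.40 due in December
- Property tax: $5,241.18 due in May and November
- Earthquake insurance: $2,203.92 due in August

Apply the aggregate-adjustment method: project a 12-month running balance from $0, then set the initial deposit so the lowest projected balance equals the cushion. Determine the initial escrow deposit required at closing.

Cushion = 2 × $1,383.91 = $2,767.82
Trial balance (start $0, +$1,383.91 each month, − disbursements):
  Feb: +$1,383.91 − $334.56 → $1,049.35
  Mar: +$1,383.91 → $2,433.26
  Apr: +$1,383.91 → $3,817.17
  May: +$1,383.91 − $5,575.74 → -$374.66
  Jun: +$1,383.91 → $1,009.25
  Jul: +$1,383.91 → $2,393.16
  Aug: +$1,383.91 − $2,538.48 → $1,238.59
  Sep: +$1,383.91 → $2,622.50
  Oct: +$1,383.91 → $4,006.41
  Nov: +$1,383.91 − $5,575.74 → -$185.42
  Dec: +$1,383.91 − $2,582.40 → -$1,383.91
  Jan: +$1,383.91 → $0.00
Lowest trial balance = -$1,383.91 (Dec)
Initial deposit = cushion − low point = $2,767.82 − (-$1,383.91) = $4,151.73

$4,151.73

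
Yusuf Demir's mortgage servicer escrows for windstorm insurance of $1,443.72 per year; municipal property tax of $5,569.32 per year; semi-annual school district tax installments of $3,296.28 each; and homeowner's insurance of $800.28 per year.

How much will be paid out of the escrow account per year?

Windstorm insurance = $1,443.72 annually
Municipal property tax = $5,569.32 annually
School district tax = $3,296.28 × 2 = $6,592.56 annually
Homeowner's insurance = $800.28 annually
Total per year = $1,443.72 + $5,569.32 + $6,592.56 + $800.28 = $14,405.88

$14,405.88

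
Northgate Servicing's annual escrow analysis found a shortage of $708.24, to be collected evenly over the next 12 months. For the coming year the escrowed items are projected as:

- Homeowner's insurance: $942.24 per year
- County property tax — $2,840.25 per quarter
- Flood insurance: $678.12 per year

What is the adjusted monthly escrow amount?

$1,140.80

Homeowner's insurance — $942.24
County property tax — $2,840.25 × 4 = $11,361.00
Flood insurance — $678.12
Total annual escrow = $12,981.36
Per month = $12,981.36 ÷ 12 = $1,081.78
Shortage per month = $708.24 / 12 = $59.02
New monthly escrow = $1,081.78 + $59.02 = $1,140.80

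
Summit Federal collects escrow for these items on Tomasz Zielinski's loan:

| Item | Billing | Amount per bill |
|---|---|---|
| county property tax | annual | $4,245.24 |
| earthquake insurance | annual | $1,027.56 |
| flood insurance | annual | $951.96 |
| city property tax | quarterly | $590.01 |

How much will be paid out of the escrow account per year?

County property tax — $4,245.24 per year
Earthquake insurance — $1,027.56 per year
Flood insurance — $951.96 per year
City property tax — $590.01 × 4 = $2,360.04 per year
Total annual escrow = $4,245.24 + $1,027.56 + $951.96 + $2,360.04 = $8,584.80

$8,584.80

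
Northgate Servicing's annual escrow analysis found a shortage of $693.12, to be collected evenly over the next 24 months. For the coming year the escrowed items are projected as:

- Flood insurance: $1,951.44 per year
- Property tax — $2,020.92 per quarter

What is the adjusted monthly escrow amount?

$865.14

Flood insurance = $1,951.44 per year
Property tax = $2,020.92 × 4 = $8,083.68 per year
Combined annual = $10,035.12
Monthly = $10,035.12 ÷ 12 = $836.26
Shortage per month = $693.12 ÷ 24 = $28.88
Adjusted monthly = $836.26 + $28.88 = $865.14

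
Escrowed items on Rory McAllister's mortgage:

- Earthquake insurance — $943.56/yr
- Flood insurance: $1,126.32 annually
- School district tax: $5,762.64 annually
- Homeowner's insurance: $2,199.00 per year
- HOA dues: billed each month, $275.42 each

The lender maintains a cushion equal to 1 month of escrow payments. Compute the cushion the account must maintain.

Earthquake insurance = $943.56/yr
Flood insurance = $1,126.32/yr
School district tax = $5,762.64/yr
Homeowner's insurance = $2,199.00/yr
HOA dues = $275.42 × 12 = $3,305.04/yr
Combined annual = $13,336.56
Monthly escrow = $13,336.56 ÷ 12 = $1,111.38
Reserve = 1 × $1,111.38 = $1,111.38

$1,111.38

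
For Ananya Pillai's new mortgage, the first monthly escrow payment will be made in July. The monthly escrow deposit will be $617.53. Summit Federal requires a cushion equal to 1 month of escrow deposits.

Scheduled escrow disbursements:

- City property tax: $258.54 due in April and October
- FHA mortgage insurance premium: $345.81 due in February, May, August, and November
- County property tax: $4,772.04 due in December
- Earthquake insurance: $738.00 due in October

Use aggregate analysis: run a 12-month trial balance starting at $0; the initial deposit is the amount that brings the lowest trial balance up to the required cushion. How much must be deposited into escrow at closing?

Cushion = 1 × $617.53 = $617.53
Trial balance (start $0, +$617.53 each month, − disbursements):
  Jul: +$617.53 → $617.53
  Aug: +$617.53 − $345.81 → $889.25
  Sep: +$617.53 → $1,506.78
  Oct: +$617.53 − $996.54 → $1,127.77
  Nov: +$617.53 − $345.81 → $1,399.49
  Dec: +$617.53 − $4,772.04 → -$2,755.02
  Jan: +$617.53 → -$2,137.49
  Feb: +$617.53 − $345.81 → -$1,865.77
  Mar: +$617.53 → -$1,248.24
  Apr: +$617.53 − $258.54 → -$889.25
  May: +$617.53 − $345.81 → -$617.53
  Jun: +$617.53 → $0.00
Lowest trial balance = -$2,755.02 (Dec)
Initial deposit = cushion − low point = $617.53 − (-$2,755.02) = $3,372.55

$3,372.55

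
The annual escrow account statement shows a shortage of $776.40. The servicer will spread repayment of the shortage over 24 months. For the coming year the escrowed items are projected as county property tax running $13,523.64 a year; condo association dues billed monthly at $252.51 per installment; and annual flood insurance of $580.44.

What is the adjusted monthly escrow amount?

County property tax — $13,523.64/yr
Condo association dues — $252.51 × 12 = $3,030.12/yr
Flood insurance — $580.44/yr
Yearly total = $13,523.64 + $3,030.12 + $580.44 = $17,134.20
Monthly = $17,134.20 ÷ 12 = $1,427.85
Monthly shortage recovery: $776.40 ÷ 24 = $32.35
Adjusted monthly = $1,427.85 + $32.35 = $1,460.20

$1,460.20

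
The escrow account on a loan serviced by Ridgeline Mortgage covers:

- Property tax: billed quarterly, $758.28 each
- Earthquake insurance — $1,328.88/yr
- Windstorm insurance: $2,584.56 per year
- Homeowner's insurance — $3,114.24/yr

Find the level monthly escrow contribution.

Property tax = $758.28 × 4 = $3,033.12 annually
Earthquake insurance = $1,328.88 annually
Windstorm insurance = $2,584.56 annually
Homeowner's insurance = $3,114.24 annually
Yearly total = $3,033.12 + $1,328.88 + $2,584.56 + $3,114.24 = $10,060.80
Monthly escrow = $10,060.80 ÷ 12 = $838.40

$838.40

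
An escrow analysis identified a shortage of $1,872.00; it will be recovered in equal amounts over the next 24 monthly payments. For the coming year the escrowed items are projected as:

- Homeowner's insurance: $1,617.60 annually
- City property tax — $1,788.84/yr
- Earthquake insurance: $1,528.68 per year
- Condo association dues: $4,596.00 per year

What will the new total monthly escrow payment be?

$872.26

Homeowner's insurance — $1,617.60 annually
City property tax — $1,788.84 annually
Earthquake insurance — $1,528.68 annually
Condo association dues — $4,596.00 annually
Combined annual = $1,617.60 + $1,788.84 + $1,528.68 + $4,596.00 = $9,531.12
Monthly = $9,531.12 ÷ 12 = $794.26
Monthly shortage recovery: $1,872.00 / 24 = $78.00
Adjusted monthly = $794.26 + $78.00 = $872.26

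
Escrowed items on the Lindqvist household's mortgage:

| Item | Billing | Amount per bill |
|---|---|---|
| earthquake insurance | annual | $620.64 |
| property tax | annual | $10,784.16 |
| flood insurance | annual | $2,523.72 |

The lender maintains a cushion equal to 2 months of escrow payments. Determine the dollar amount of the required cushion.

$2,321.42

Earthquake insurance: $620.64 annually
Property tax: $10,784.16 annually
Flood insurance: $2,523.72 annually
Combined annual = $620.64 + $10,784.16 + $2,523.72 = $13,928.52
Monthly = $13,928.52 ÷ 12 = $1,160.71
Reserve = 2 × $1,160.71 = $2,321.42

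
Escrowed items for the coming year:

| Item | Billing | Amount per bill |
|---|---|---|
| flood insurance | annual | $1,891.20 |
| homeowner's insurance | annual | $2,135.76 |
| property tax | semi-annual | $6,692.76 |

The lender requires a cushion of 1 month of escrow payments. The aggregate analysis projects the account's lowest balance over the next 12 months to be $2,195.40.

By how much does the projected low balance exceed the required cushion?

Flood insurance — $1,891.20/yr
Homeowner's insurance — $2,135.76/yr
Property tax — $6,692.76 × 2 = $13,385.52/yr
Yearly total = $1,891.20 + $2,135.76 + $13,385.52 = $17,412.48
Base monthly escrow = $17,412.48 ÷ 12 = $1,451.04
Required cushion = 1 × $1,451.04 = $1,451.04
Excess over cushion: $2,195.40 − $1,451.04 = $744.36

$744.36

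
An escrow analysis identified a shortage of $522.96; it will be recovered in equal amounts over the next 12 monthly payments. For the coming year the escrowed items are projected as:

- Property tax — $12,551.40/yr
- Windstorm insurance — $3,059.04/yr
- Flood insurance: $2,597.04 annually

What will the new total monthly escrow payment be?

Property tax — $12,551.40
Windstorm insurance — $3,059.04
Flood insurance — $2,597.04
Total per year = $18,207.48
Monthly = $18,207.48 / 12 = $1,517.29
Monthly shortage recovery: $522.96 ÷ 12 = $43.58
New monthly escrow = $1,517.29 + $43.58 = $1,560.87

$1,560.87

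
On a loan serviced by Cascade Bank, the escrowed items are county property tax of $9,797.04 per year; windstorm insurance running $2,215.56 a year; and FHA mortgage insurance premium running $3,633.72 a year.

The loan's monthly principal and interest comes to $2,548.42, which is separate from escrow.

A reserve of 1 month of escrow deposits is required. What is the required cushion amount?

County property tax = $9,797.04
Windstorm insurance = $2,215.56
FHA mortgage insurance premium = $3,633.72
Total annual escrow = $15,646.32
Monthly = $15,646.32 / 12 = $1,303.86
Cushion = 1 × $1,303.86 = $1,303.86

$1,303.86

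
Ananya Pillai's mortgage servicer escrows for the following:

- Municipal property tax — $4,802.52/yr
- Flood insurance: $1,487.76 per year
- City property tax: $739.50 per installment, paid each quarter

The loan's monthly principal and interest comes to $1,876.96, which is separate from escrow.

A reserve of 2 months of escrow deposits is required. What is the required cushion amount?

Municipal property tax = $4,802.52 annually
Flood insurance = $1,487.76 annually
City property tax = $739.50 × 4 = $2,958.00 annually
Total annual escrow = $4,802.52 + $1,487.76 + $2,958.00 = $9,248.28
Base monthly escrow = $9,248.28 / 12 = $770.69
Reserve = 2 × $770.69 = $1,541.38

$1,541.38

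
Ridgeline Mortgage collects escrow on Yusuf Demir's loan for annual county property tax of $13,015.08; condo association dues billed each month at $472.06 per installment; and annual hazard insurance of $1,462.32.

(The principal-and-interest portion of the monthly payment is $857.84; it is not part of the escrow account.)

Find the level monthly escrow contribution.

$1,678.51

County property tax — $13,015.08 annually
Condo association dues — $472.06 × 12 = $5,664.72 annually
Hazard insurance — $1,462.32 annually
Annual escrow total = $20,142.12
Monthly = $20,142.12 / 12 = $1,678.51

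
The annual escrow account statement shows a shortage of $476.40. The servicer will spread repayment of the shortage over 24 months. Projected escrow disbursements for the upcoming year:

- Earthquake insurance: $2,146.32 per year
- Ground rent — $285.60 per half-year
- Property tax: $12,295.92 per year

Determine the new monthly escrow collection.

$1,270.97

Earthquake insurance = $2,146.32
Ground rent = $285.60 × 2 = $571.20
Property tax = $12,295.92
Total per year = $2,146.32 + $571.20 + $12,295.92 = $15,013.44
Monthly escrow = $15,013.44 / 12 = $1,251.12
Shortage spread = $476.40 ÷ 24 = $19.85/mo
Adjusted monthly = $1,251.12 + $19.85 = $1,270.97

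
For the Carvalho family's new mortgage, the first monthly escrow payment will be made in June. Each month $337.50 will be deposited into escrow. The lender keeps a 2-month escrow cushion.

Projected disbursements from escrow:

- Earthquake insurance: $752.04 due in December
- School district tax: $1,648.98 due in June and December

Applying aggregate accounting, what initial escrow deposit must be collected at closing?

$2,362.50

Cushion = 2 × $337.50 = $675.00
Trial balance (start $0, +$337.50 each month, − disbursements):
  Jun: +$337.50 − $1,648.98 → -$1,311.48
  Jul: +$337.50 → -$973.98
  Aug: +$337.50 → -$636.48
  Sep: +$337.50 → -$298.98
  Oct: +$337.50 → $38.52
  Nov: +$337.50 → $376.02
  Dec: +$337.50 − $2,401.02 → -$1,687.50
  Jan: +$337.50 → -$1,350.00
  Feb: +$337.50 → -$1,012.50
  Mar: +$337.50 → -$675.00
  Apr: +$337.50 → -$337.50
  May: +$337.50 → $0.00
Lowest trial balance = -$1,687.50 (Dec)
Initial deposit = cushion − low point = $675.00 − (-$1,687.50) = $2,362.50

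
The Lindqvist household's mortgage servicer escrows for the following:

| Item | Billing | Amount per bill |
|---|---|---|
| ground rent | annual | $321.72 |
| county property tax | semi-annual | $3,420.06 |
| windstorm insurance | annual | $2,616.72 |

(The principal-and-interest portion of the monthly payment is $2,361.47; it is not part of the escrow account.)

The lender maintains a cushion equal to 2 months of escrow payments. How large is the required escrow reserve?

$1,629.76

Ground rent: $321.72 annually
County property tax: $3,420.06 × 2 = $6,840.12 annually
Windstorm insurance: $2,616.72 annually
Total per year = $321.72 + $6,840.12 + $2,616.72 = $9,778.56
Monthly escrow = $9,778.56 ÷ 12 = $814.88
Reserve = 2 × $814.88 = $1,629.76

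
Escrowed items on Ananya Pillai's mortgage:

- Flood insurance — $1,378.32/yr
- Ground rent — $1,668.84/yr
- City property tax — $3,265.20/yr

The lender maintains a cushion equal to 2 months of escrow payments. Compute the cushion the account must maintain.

Flood insurance — $1,378.32
Ground rent — $1,668.84
City property tax — $3,265.20
Yearly total = $1,378.32 + $1,668.84 + $3,265.20 = $6,312.36
Monthly = $6,312.36 / 12 = $526.03
Reserve = 2 × $526.03 = $1,052.06

$1,052.06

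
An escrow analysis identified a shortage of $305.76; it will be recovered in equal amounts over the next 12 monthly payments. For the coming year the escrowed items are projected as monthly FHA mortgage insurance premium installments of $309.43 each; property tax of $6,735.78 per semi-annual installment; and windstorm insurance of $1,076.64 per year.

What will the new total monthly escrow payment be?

FHA mortgage insurance premium: $309.43 × 12 = $3,713.16/yr
Property tax: $6,735.78 × 2 = $13,471.56/yr
Windstorm insurance: $1,076.64/yr
Combined annual = $3,713.16 + $13,471.56 + $1,076.64 = $18,261.36
Monthly escrow = $18,261.36 / 12 = $1,521.78
Monthly shortage recovery: $305.76 ÷ 12 = $25.48
New monthly escrow = $1,521.78 + $25.48 = $1,547.26

$1,547.26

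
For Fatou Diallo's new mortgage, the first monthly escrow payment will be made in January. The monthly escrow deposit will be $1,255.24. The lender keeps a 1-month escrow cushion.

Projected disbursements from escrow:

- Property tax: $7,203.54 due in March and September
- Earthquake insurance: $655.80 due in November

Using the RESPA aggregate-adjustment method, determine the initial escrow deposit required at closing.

$4,693.06

Cushion = 1 × $1,255.24 = $1,255.24
Trial balance (start $0, +$1,255.24 each month, − disbursements):
  Jan: +$1,255.24 → $1,255.24
  Feb: +$1,255.24 → $2,510.48
  Mar: +$1,255.24 − $7,203.54 → -$3,437.82
  Apr: +$1,255.24 → -$2,182.58
  May: +$1,255.24 → -$927.34
  Jun: +$1,255.24 → $327.90
  Jul: +$1,255.24 → $1,583.14
  Aug: +$1,255.24 → $2,838.38
  Sep: +$1,255.24 − $7,203.54 → -$3,109.92
  Oct: +$1,255.24 → -$1,854.68
  Nov: +$1,255.24 − $655.80 → -$1,255.24
  Dec: +$1,255.24 → $0.00
Lowest trial balance = -$3,437.82 (Mar)
Initial deposit = cushion − low point = $1,255.24 − (-$3,437.82) = $4,693.06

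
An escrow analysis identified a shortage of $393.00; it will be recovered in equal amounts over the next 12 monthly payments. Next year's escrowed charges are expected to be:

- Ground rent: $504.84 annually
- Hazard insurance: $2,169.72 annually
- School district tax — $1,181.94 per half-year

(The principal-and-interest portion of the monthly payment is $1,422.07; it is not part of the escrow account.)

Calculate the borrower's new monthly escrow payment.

Ground rent — $504.84 annually
Hazard insurance — $2,169.72 annually
School district tax — $1,181.94 × 2 = $2,363.88 annually
Yearly total = $5,038.44
Monthly escrow = $5,038.44 ÷ 12 = $419.87
Monthly shortage recovery: $393.00 ÷ 12 = $32.75
New monthly escrow = $419.87 + $32.75 = $452.62

$452.62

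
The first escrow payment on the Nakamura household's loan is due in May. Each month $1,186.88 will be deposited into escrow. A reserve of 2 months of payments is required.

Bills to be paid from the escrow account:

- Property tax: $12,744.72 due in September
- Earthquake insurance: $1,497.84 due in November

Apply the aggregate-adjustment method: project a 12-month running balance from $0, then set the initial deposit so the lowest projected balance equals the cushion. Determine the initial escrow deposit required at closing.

Cushion = 2 × $1,186.88 = $2,373.76
Trial balance (start $0, +$1,186.88 each month, − disbursements):
  May: +$1,186.88 → $1,186.88
  Jun: +$1,186.88 → $2,373.76
  Jul: +$1,186.88 → $3,560.64
  Aug: +$1,186.88 → $4,747.52
  Sep: +$1,186.88 − $12,744.72 → -$6,810.32
  Oct: +$1,186.88 → -$5,623.44
  Nov: +$1,186.88 − $1,497.84 → -$5,934.40
  Dec: +$1,186.88 → -$4,747.52
  Jan: +$1,186.88 → -$3,560.64
  Feb: +$1,186.88 → -$2,373.76
  Mar: +$1,186.88 → -$1,186.88
  Apr: +$1,186.88 → $0.00
Lowest trial balance = -$6,810.32 (Sep)
Initial deposit = cushion − low point = $2,373.76 − (-$6,810.32) = $9,184.08

$9,184.08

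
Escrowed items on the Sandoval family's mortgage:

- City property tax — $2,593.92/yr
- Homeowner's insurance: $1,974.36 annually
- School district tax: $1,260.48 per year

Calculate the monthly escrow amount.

City property tax — $2,593.92 per year
Homeowner's insurance — $1,974.36 per year
School district tax — $1,260.48 per year
Annual escrow total = $5,828.76
Per month = $5,828.76 ÷ 12 = $485.73

$485.73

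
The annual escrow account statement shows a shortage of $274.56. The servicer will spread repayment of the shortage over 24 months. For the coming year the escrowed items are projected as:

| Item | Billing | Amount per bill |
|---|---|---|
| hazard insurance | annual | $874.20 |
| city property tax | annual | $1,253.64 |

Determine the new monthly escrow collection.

Hazard insurance — $874.20 per year
City property tax — $1,253.64 per year
Yearly total = $874.20 + $1,253.64 = $2,127.84
Monthly = $2,127.84 ÷ 12 = $177.32
Monthly shortage recovery: $274.56 / 24 = $11.44
New monthly escrow = $177.32 + $11.44 = $188.76

$188.76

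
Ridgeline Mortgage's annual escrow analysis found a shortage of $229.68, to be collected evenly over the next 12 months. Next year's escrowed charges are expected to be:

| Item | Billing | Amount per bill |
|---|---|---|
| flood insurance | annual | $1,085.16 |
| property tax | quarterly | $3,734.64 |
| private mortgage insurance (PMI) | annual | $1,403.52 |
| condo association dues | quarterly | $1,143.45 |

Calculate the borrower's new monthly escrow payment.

Flood insurance — $1,085.16
Property tax — $3,734.64 × 4 = $14,938.56
Private mortgage insurance (PMI) — $1,403.52
Condo association dues — $1,143.45 × 4 = $4,573.80
Annual escrow total = $1,085.16 + $14,938.56 + $1,403.52 + $4,573.80 = $22,001.04
Base monthly escrow = $22,001.04 ÷ 12 = $1,833.42
Monthly shortage recovery: $229.68 / 12 = $19.14
New monthly escrow = $1,833.42 + $19.14 = $1,852.56

$1,852.56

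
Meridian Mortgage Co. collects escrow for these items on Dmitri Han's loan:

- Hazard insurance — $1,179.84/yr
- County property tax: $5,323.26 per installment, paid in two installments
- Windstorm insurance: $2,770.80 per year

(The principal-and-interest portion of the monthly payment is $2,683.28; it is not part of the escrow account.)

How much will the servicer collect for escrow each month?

$1,216.43

Hazard insurance = $1,179.84/yr
County property tax = $5,323.26 × 2 = $10,646.52/yr
Windstorm insurance = $2,770.80/yr
Total per year = $1,179.84 + $10,646.52 + $2,770.80 = $14,597.16
Base monthly escrow = $14,597.16 ÷ 12 = $1,216.43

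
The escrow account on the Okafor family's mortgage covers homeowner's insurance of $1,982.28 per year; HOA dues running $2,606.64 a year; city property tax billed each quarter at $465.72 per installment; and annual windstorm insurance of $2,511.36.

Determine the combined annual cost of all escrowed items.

$8,963.16

Homeowner's insurance: $1,982.28 annually
HOA dues: $2,606.64 annually
City property tax: $465.72 × 4 = $1,862.88 annually
Windstorm insurance: $2,511.36 annually
Annual escrow total = $1,982.28 + $2,606.64 + $1,862.88 + $2,511.36 = $8,963.16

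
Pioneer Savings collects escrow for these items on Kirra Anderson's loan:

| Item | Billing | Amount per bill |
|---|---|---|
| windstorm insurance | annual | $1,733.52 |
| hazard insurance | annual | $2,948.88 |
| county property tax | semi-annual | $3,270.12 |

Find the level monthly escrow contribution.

Windstorm insurance: $1,733.52
Hazard insurance: $2,948.88
County property tax: $3,270.12 × 2 = $6,540.24
Total annual escrow = $11,222.64
Per month = $11,222.64 / 12 = $935.22

$935.22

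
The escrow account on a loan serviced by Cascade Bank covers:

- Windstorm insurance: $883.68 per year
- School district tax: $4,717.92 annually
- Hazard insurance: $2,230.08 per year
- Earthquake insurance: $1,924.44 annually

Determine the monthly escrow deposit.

Windstorm insurance = $883.68
School district tax = $4,717.92
Hazard insurance = $2,230.08
Earthquake insurance = $1,924.44
Total per year = $9,756.12
Monthly = $9,756.12 ÷ 12 = $813.01

$813.01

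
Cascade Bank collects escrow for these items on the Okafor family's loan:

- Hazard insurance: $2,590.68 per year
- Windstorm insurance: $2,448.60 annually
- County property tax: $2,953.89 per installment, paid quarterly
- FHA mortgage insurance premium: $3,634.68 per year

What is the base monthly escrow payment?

$1,707.46

Hazard insurance — $2,590.68 annually
Windstorm insurance — $2,448.60 annually
County property tax — $2,953.89 × 4 = $11,815.56 annually
FHA mortgage insurance premium — $3,634.68 annually
Total annual escrow = $2,590.68 + $2,448.60 + $11,815.56 + $3,634.68 = $20,489.52
Per month = $20,489.52 ÷ 12 = $1,707.46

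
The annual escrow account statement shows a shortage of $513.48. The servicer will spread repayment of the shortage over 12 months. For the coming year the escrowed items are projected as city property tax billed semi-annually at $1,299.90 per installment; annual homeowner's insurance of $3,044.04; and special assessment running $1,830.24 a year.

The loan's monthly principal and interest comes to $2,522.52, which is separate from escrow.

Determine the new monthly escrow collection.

City property tax: $1,299.90 × 2 = $2,599.80/yr
Homeowner's insurance: $3,044.04/yr
Special assessment: $1,830.24/yr
Total per year = $7,474.08
Base monthly escrow = $7,474.08 / 12 = $622.84
Shortage per month = $513.48 ÷ 12 = $42.79
Adjusted monthly = $622.84 + $42.79 = $665.63

$665.63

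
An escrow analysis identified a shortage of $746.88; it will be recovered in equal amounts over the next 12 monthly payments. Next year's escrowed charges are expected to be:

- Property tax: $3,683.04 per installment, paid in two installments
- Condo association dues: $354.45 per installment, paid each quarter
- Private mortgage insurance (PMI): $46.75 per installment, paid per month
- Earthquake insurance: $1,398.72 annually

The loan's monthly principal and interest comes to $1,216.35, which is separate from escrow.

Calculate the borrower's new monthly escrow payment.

$957.54

Property tax: $3,683.04 × 2 = $7,366.08
Condo association dues: $354.45 × 4 = $1,417.80
Private mortgage insurance (PMI): $46.75 × 12 = $561.00
Earthquake insurance: $1,398.72
Annual escrow total = $10,743.60
Base monthly escrow = $10,743.60 / 12 = $895.30
Monthly shortage recovery: $746.88 ÷ 12 = $62.24
New monthly escrow = $895.30 + $62.24 = $957.54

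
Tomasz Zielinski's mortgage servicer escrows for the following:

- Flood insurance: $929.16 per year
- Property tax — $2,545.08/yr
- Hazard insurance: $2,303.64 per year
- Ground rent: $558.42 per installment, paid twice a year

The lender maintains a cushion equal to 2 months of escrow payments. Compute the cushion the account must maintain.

$1,149.12

Flood insurance = $929.16 per year
Property tax = $2,545.08 per year
Hazard insurance = $2,303.64 per year
Ground rent = $558.42 × 2 = $1,116.84 per year
Combined annual = $929.16 + $2,545.08 + $2,303.64 + $1,116.84 = $6,894.72
Monthly = $6,894.72 ÷ 12 = $574.56
Cushion = 2 × $574.56 = $1,149.12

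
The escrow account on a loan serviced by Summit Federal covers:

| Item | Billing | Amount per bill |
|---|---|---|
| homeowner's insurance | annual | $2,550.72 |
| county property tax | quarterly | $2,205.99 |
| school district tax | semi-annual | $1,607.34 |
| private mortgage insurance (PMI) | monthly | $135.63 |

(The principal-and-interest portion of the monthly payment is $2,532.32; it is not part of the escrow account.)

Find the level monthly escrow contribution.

Homeowner's insurance = $2,550.72/yr
County property tax = $2,205.99 × 4 = $8,823.96/yr
School district tax = $1,607.34 × 2 = $3,214.68/yr
Private mortgage insurance (PMI) = $135.63 × 12 = $1,627.56/yr
Yearly total = $2,550.72 + $8,823.96 + $3,214.68 + $1,627.56 = $16,216.92
Monthly escrow = $16,216.92 / 12 = $1,351.41

$1,351.41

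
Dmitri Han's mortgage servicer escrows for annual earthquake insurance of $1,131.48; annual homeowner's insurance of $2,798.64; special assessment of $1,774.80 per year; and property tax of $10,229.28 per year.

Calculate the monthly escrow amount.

$1,327.85

Earthquake insurance: $1,131.48 per year
Homeowner's insurance: $2,798.64 per year
Special assessment: $1,774.80 per year
Property tax: $10,229.28 per year
Total per year = $15,934.20
Base monthly escrow = $15,934.20 / 12 = $1,327.85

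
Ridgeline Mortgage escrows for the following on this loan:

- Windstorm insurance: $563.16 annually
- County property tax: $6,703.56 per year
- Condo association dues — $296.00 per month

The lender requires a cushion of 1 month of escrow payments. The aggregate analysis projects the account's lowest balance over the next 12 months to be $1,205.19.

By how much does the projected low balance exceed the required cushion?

Windstorm insurance = $563.16
County property tax = $6,703.56
Condo association dues = $296.00 × 12 = $3,552.00
Total per year = $10,818.72
Monthly escrow = $10,818.72 / 12 = $901.56
Cushion = 1 × $901.56 = $901.56
Surplus = $1,205.19 − $901.56 = $303.63

$303.63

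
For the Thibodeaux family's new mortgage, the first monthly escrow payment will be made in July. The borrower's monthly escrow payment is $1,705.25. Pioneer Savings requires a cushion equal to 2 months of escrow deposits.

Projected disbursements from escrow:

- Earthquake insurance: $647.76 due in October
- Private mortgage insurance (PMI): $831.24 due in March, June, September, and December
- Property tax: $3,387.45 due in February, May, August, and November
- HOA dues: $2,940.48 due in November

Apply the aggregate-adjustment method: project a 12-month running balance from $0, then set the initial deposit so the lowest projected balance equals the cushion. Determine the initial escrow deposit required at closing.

Cushion = 2 × $1,705.25 = $3,410.50
Trial balance (start $0, +$1,705.25 each month, − disbursements):
  Jul: +$1,705.25 → $1,705.25
  Aug: +$1,705.25 − $3,387.45 → $23.05
  Sep: +$1,705.25 − $831.24 → $897.06
  Oct: +$1,705.25 − $647.76 → $1,954.55
  Nov: +$1,705.25 − $6,327.93 → -$2,668.13
  Dec: +$1,705.25 − $831.24 → -$1,794.12
  Jan: +$1,705.25 → -$88.87
  Feb: +$1,705.25 − $3,387.45 → -$1,771.07
  Mar: +$1,705.25 − $831.24 → -$897.06
  Apr: +$1,705.25 → $808.19
  May: +$1,705.25 − $3,387.45 → -$874.01
  Jun: +$1,705.25 − $831.24 → $0.00
Lowest trial balance = -$2,668.13 (Nov)
Initial deposit = cushion − low point = $3,410.50 − (-$2,668.13) = $6,078.63

$6,078.63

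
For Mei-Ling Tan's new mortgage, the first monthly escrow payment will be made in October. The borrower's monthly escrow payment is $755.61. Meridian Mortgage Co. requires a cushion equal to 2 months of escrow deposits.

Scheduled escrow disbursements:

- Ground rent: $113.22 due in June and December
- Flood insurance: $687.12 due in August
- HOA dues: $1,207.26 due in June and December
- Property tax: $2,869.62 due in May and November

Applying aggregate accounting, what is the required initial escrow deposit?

Cushion = 2 × $755.61 = $1,511.22
Trial balance (start $0, +$755.61 each month, − disbursements):
  Oct: +$755.61 → $755.61
  Nov: +$755.61 − $2,869.62 → -$1,358.40
  Dec: +$755.61 − $1,320.48 → -$1,923.27
  Jan: +$755.61 → -$1,167.66
  Feb: +$755.61 → -$412.05
  Mar: +$755.61 → $343.56
  Apr: +$755.61 → $1,099.17
  May: +$755.61 − $2,869.62 → -$1,014.84
  Jun: +$755.61 − $1,320.48 → -$1,579.71
  Jul: +$755.61 → -$824.10
  Aug: +$755.61 − $687.12 → -$755.61
  Sep: +$755.61 → $0.00
Lowest trial balance = -$1,923.27 (Dec)
Initial deposit = cushion − low point = $1,511.22 − (-$1,923.27) = $3,434.49

$3,434.49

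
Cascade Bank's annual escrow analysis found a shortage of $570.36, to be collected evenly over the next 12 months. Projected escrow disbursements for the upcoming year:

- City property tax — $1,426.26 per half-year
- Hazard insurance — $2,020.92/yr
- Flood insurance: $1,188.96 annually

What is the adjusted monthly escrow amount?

$552.73

City property tax: $1,426.26 × 2 = $2,852.52
Hazard insurance: $2,020.92
Flood insurance: $1,188.96
Total annual escrow = $2,852.52 + $2,020.92 + $1,188.96 = $6,062.40
Monthly escrow = $6,062.40 ÷ 12 = $505.20
Shortage per month = $570.36 ÷ 12 = $47.53
Adjusted monthly = $505.20 + $47.53 = $552.73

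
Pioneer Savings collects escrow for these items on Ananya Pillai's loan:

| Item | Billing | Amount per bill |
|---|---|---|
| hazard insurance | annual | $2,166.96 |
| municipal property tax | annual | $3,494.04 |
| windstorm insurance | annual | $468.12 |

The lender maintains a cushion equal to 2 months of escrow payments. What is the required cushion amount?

$1,021.52

Hazard insurance — $2,166.96/yr
Municipal property tax — $3,494.04/yr
Windstorm insurance — $468.12/yr
Total annual escrow = $2,166.96 + $3,494.04 + $468.12 = $6,129.12
Base monthly escrow = $6,129.12 ÷ 12 = $510.76
Required cushion = 2 × $510.76 = $1,021.52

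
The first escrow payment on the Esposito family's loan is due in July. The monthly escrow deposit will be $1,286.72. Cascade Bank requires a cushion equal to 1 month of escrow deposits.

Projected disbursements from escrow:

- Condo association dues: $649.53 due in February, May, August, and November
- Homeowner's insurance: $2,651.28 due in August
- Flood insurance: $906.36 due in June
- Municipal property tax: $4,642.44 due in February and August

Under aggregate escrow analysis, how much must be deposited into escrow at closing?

$6,656.53

Cushion = 1 × $1,286.72 = $1,286.72
Trial balance (start $0, +$1,286.72 each month, − disbursements):
  Jul: +$1,286.72 → $1,286.72
  Aug: +$1,286.72 − $7,943.25 → -$5,369.81
  Sep: +$1,286.72 → -$4,083.09
  Oct: +$1,286.72 → -$2,796.37
  Nov: +$1,286.72 − $649.53 → -$2,159.18
  Dec: +$1,286.72 → -$872.46
  Jan: +$1,286.72 → $414.26
  Feb: +$1,286.72 − $5,291.97 → -$3,590.99
  Mar: +$1,286.72 → -$2,304.27
  Apr: +$1,286.72 → -$1,017.55
  May: +$1,286.72 − $649.53 → -$380.36
  Jun: +$1,286.72 − $906.36 → $0.00
Lowest trial balance = -$5,369.81 (Aug)
Initial deposit = cushion − low point = $1,286.72 − (-$5,369.81) = $6,656.53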